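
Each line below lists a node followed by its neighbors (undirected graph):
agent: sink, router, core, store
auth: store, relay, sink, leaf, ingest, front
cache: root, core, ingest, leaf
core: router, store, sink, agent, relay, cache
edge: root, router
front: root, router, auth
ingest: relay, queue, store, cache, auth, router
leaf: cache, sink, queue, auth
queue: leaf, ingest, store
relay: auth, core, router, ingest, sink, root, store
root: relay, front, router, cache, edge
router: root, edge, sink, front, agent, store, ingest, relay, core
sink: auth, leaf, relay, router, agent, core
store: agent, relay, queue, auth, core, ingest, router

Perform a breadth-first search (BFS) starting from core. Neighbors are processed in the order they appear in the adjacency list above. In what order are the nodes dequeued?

core, router, store, sink, agent, relay, cache, root, edge, front, ingest, queue, auth, leaf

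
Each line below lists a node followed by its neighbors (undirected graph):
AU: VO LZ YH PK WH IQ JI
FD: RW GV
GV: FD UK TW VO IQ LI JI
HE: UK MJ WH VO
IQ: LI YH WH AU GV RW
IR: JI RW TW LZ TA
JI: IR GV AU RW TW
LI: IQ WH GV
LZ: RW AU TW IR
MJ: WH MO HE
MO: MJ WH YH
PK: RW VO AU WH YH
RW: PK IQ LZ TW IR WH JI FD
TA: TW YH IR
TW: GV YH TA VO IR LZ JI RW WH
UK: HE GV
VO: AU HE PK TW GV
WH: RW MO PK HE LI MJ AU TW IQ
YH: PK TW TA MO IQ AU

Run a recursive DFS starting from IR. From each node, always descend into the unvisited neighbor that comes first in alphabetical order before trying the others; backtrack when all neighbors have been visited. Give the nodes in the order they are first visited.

Visit IR
IR → JI
JI → AU
AU → IQ
IQ → GV
GV → FD
FD → RW
RW → LZ
LZ → TW
TW → TA
TA → YH
YH → MO
MO → MJ
MJ → HE
HE → UK
HE → VO
VO → PK
PK → WH
WH → LI

IR, JI, AU, IQ, GV, FD, RW, LZ, TW, TA, YH, MO, MJ, HE, UK, VO, PK, WH, LI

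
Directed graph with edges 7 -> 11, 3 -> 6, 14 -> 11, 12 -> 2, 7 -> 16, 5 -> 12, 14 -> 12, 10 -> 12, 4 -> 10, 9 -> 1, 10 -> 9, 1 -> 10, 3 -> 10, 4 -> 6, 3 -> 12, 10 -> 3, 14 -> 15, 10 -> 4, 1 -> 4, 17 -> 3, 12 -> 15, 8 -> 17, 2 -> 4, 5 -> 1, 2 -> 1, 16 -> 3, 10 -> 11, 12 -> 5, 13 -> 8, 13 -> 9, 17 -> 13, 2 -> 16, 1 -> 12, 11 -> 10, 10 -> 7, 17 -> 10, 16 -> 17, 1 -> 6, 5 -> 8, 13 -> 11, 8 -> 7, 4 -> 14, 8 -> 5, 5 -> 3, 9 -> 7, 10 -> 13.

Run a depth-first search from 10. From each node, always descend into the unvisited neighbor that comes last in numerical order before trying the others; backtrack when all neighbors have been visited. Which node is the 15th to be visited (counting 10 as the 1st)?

4

Visit 10
10 → 13
13 → 11
13 → 9
9 → 7
7 → 16
16 → 17
17 → 3
3 → 12
12 → 15
12 → 5
5 → 8
5 → 1
1 → 6
1 → 4
4 → 14
12 → 2

Visit order: 10, 13, 11, 9, 7, 16, 17, 3, 12, 15, 5, 8, 1, 6, 4, 14, 2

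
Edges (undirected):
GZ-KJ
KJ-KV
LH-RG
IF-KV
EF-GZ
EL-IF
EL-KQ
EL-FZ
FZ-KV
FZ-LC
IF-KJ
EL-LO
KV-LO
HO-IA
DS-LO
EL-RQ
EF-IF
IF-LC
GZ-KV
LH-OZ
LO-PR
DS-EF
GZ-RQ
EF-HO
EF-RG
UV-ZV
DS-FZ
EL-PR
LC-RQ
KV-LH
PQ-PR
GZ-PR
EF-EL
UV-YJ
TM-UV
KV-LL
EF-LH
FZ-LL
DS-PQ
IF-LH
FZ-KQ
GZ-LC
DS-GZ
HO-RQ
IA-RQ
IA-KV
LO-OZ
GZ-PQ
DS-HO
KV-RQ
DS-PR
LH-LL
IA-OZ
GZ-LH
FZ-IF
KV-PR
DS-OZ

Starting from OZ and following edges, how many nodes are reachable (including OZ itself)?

20

BFS from OZ visits: OZ, DS, IA, LH, LO, EF, FZ, GZ, HO, PQ, PR, KV, RQ, IF, LL, RG, EL, KQ, LC, KJ
Reachable nodes: 20 of 24 total.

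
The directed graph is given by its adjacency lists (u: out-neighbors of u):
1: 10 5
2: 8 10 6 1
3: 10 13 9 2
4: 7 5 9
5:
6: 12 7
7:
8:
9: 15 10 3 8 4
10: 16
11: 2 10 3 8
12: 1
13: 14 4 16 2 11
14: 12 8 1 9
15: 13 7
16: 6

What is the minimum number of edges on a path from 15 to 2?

Level 0: 15
Level 1: 7, 13
Level 2: 2, 4, 11, 14, 16
Level 3: 1, 3, 5, 6, 8, 9, 10, 12
2 first appears at level 2.

2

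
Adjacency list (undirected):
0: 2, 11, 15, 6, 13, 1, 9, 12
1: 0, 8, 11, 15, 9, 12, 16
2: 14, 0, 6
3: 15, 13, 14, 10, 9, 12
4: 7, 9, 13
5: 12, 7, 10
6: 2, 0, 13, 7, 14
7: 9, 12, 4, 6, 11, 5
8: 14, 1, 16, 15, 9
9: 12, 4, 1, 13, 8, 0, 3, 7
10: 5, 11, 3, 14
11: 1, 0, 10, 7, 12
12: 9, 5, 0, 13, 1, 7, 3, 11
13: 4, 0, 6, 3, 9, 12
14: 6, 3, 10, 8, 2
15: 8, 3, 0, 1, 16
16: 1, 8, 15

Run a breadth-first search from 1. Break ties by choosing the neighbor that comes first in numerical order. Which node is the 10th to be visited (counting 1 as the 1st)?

6

Visit 1; enqueue 0, 8, 9, 11, 12, 15, 16 → queue [0, 8, 9, 11, 12, 15, 16]
Visit 0; enqueue 2, 6, 13 → queue [8, 9, 11, 12, 15, 16, 2, 6, 13]
Visit 8; enqueue 14 → queue [9, 11, 12, 15, 16, 2, 6, 13, 14]
Visit 9; enqueue 3, 4, 7 → queue [11, 12, 15, 16, 2, 6, 13, 14, 3, 4, 7]
Visit 11; enqueue 10 → queue [12, 15, 16, 2, 6, 13, 14, 3, 4, 7, 10]
Visit 12; enqueue 5 → queue [15, 16, 2, 6, 13, 14, 3, 4, 7, 10, 5]
Visit 15 → queue [16, 2, 6, 13, 14, 3, 4, 7, 10, 5]
Visit 16 → queue [2, 6, 13, 14, 3, 4, 7, 10, 5]
Visit 2 → queue [6, 13, 14, 3, 4, 7, 10, 5]
Visit 6 → queue [13, 14, 3, 4, 7, 10, 5]
Visit 13 → queue [14, 3, 4, 7, 10, 5]
Visit 14 → queue [3, 4, 7, 10, 5]
Visit 3 → queue [4, 7, 10, 5]
Visit 4 → queue [7, 10, 5]
Visit 7 → queue [10, 5]
Visit 10 → queue [5]
Visit 5 → queue []

Visit order: 1, 0, 8, 9, 11, 12, 15, 16, 2, 6, 13, 14, 3, 4, 7, 10, 5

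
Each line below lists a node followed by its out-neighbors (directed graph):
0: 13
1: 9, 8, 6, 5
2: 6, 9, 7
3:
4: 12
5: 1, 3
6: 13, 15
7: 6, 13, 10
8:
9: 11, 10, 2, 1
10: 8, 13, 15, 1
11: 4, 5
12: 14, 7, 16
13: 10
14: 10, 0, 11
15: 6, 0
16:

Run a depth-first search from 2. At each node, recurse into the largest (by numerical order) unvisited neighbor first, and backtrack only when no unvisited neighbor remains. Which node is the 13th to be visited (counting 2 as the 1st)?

Visit 2
2 → 9
9 → 11
11 → 5
5 → 3
5 → 1
1 → 8
1 → 6
6 → 15
15 → 0
0 → 13
13 → 10
11 → 4
4 → 12
12 → 16
12 → 14
12 → 7

Visit order: 2, 9, 11, 5, 3, 1, 8, 6, 15, 0, 13, 10, 4, 12, 16, 14, 7

4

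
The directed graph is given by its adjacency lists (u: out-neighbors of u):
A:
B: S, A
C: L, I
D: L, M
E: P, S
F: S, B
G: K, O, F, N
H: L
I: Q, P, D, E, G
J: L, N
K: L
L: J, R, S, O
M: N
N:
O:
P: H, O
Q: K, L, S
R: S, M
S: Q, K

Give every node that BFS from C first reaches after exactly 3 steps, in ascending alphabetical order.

F, H, K, M, N

Level 0: C
Level 1: I, L
Level 2: D, E, G, J, O, P, Q, R, S
Level 3: F, H, K, M, N
Level 4: B
Level 5: A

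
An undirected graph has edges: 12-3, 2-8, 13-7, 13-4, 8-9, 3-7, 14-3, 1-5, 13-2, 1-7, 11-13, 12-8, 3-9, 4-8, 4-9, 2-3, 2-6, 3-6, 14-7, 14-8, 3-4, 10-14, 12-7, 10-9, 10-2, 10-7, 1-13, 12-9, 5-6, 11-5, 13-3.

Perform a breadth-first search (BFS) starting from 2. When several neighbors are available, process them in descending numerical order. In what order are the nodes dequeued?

2, 13, 10, 8, 6, 3, 11, 7, 4, 1, 14, 9, 12, 5

Visit 2; enqueue 13, 10, 8, 6, 3 → queue [13, 10, 8, 6, 3]
Visit 13; enqueue 11, 7, 4, 1 → queue [10, 8, 6, 3, 11, 7, 4, 1]
Visit 10; enqueue 14, 9 → queue [8, 6, 3, 11, 7, 4, 1, 14, 9]
Visit 8; enqueue 12 → queue [6, 3, 11, 7, 4, 1, 14, 9, 12]
Visit 6; enqueue 5 → queue [3, 11, 7, 4, 1, 14, 9, 12, 5]
Visit 3 → queue [11, 7, 4, 1, 14, 9, 12, 5]
Visit 11 → queue [7, 4, 1, 14, 9, 12, 5]
Visit 7 → queue [4, 1, 14, 9, 12, 5]
Visit 4 → queue [1, 14, 9, 12, 5]
Visit 1 → queue [14, 9, 12, 5]
Visit 14 → queue [9, 12, 5]
Visit 9 → queue [12, 5]
Visit 12 → queue [5]
Visit 5 → queue []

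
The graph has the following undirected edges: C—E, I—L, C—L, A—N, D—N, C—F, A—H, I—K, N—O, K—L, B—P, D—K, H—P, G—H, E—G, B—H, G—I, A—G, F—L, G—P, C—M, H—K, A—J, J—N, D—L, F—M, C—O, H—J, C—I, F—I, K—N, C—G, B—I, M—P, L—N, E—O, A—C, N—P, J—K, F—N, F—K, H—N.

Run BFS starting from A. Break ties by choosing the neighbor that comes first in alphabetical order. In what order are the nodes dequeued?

Visit A; enqueue C, G, H, J, N → queue [C, G, H, J, N]
Visit C; enqueue E, F, I, L, M, O → queue [G, H, J, N, E, F, I, L, M, O]
Visit G; enqueue P → queue [H, J, N, E, F, I, L, M, O, P]
Visit H; enqueue B, K → queue [J, N, E, F, I, L, M, O, P, B, K]
Visit J → queue [N, E, F, I, L, M, O, P, B, K]
Visit N; enqueue D → queue [E, F, I, L, M, O, P, B, K, D]
Visit E → queue [F, I, L, M, O, P, B, K, D]
Visit F → queue [I, L, M, O, P, B, K, D]
Visit I → queue [L, M, O, P, B, K, D]
Visit L → queue [M, O, P, B, K, D]
Visit M → queue [O, P, B, K, D]
Visit O → queue [P, B, K, D]
Visit P → queue [B, K, D]
Visit B → queue [K, D]
Visit K → queue [D]
Visit D → queue []

A, C, G, H, J, N, E, F, I, L, M, O, P, B, K, D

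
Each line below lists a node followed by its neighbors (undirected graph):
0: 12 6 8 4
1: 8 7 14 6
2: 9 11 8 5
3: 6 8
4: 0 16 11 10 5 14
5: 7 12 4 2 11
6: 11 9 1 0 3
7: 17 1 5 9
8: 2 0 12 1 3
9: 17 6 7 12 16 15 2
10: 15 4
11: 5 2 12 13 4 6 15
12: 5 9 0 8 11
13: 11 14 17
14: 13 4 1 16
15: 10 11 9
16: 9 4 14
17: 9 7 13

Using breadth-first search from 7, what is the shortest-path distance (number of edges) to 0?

3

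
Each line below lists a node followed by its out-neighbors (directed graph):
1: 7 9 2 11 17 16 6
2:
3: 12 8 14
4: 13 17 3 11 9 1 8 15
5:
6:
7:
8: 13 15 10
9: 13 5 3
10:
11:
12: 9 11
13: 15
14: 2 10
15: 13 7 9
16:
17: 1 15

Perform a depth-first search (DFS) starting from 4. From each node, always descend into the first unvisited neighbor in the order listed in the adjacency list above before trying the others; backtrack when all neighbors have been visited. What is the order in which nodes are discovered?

4 → 13 → 15 → 7 → 9 → 5 → 3 → 12 → 11 → 8 → 10 → 14 → 2 → 17 → 1 → 16 → 6

Visit 4
4 → 13
13 → 15
15 → 7
15 → 9
9 → 5
9 → 3
3 → 12
12 → 11
3 → 8
8 → 10
3 → 14
14 → 2
4 → 17
17 → 1
1 → 16
1 → 6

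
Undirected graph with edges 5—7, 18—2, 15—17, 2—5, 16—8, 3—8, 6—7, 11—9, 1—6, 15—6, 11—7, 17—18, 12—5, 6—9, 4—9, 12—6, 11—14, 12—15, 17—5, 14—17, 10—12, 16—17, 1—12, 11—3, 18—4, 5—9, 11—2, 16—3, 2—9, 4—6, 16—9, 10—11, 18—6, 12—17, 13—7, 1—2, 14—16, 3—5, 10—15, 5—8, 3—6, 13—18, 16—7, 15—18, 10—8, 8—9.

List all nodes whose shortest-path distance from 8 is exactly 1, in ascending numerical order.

3, 5, 9, 10, 16

Level 0: 8
Level 1: 3, 5, 9, 10, 16
Level 2: 2, 4, 6, 7, 11, 12, 14, 15, 17
Level 3: 1, 13, 18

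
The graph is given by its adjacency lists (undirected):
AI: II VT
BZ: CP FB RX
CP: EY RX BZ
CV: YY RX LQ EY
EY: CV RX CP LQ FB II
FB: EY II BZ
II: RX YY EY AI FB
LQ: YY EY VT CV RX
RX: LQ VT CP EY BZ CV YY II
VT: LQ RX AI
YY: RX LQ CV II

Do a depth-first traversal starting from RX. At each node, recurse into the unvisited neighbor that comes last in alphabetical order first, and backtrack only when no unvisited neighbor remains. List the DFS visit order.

Visit RX
RX → YY
YY → LQ
LQ → VT
VT → AI
AI → II
II → FB
FB → EY
EY → CV
EY → CP
CP → BZ

RX → YY → LQ → VT → AI → II → FB → EY → CV → CP → BZ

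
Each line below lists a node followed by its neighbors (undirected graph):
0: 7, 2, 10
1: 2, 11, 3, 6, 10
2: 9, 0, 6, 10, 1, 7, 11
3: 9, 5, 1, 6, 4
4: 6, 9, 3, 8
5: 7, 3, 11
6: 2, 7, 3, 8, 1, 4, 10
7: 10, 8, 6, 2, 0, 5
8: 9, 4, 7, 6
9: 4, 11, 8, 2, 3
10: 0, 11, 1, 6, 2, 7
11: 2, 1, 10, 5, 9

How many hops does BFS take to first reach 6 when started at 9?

2

Level 0: 9
Level 1: 2, 3, 4, 8, 11
Level 2: 0, 1, 5, 6, 7, 10
6 first appears at level 2.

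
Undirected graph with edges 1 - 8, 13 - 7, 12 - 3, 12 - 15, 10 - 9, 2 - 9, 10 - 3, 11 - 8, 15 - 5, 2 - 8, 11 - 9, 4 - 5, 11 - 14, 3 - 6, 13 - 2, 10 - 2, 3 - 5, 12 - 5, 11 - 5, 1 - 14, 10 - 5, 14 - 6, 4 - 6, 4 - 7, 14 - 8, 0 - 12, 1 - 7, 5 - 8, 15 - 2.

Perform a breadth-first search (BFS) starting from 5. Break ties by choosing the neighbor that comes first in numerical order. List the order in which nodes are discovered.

5 -> 3 -> 4 -> 8 -> 10 -> 11 -> 12 -> 15 -> 6 -> 7 -> 1 -> 2 -> 14 -> 9 -> 0 -> 13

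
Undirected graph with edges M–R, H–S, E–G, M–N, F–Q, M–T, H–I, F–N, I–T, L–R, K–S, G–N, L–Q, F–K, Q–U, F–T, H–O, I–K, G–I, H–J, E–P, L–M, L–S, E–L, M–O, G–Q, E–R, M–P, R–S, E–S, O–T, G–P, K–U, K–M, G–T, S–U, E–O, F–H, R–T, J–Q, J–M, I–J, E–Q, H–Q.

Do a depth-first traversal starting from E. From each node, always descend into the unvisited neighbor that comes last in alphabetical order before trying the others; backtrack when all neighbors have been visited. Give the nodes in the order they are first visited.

E → S → U → Q → L → R → T → O → M → P → G → N → F → K → I → J → H

Visit E
E → S
S → U
U → Q
Q → L
L → R
R → T
T → O
O → M
M → P
P → G
G → N
N → F
F → K
K → I
I → J
J → H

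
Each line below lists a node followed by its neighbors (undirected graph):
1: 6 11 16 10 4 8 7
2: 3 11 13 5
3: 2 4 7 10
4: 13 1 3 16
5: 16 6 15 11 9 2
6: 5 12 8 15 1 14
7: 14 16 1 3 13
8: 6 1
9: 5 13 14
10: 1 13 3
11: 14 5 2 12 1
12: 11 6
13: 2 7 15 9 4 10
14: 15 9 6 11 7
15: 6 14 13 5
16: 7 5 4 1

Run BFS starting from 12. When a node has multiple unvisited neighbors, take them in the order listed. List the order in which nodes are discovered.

12 11 6 14 5 2 1 8 15 9 7 16 3 13 10 4

Visit 12; enqueue 11, 6 → queue [11, 6]
Visit 11; enqueue 14, 5, 2, 1 → queue [6, 14, 5, 2, 1]
Visit 6; enqueue 8, 15 → queue [14, 5, 2, 1, 8, 15]
Visit 14; enqueue 9, 7 → queue [5, 2, 1, 8, 15, 9, 7]
Visit 5; enqueue 16 → queue [2, 1, 8, 15, 9, 7, 16]
Visit 2; enqueue 3, 13 → queue [1, 8, 15, 9, 7, 16, 3, 13]
Visit 1; enqueue 10, 4 → queue [8, 15, 9, 7, 16, 3, 13, 10, 4]
Visit 8 → queue [15, 9, 7, 16, 3, 13, 10, 4]
Visit 15 → queue [9, 7, 16, 3, 13, 10, 4]
Visit 9 → queue [7, 16, 3, 13, 10, 4]
Visit 7 → queue [16, 3, 13, 10, 4]
Visit 16 → queue [3, 13, 10, 4]
Visit 3 → queue [13, 10, 4]
Visit 13 → queue [10, 4]
Visit 10 → queue [4]
Visit 4 → queue []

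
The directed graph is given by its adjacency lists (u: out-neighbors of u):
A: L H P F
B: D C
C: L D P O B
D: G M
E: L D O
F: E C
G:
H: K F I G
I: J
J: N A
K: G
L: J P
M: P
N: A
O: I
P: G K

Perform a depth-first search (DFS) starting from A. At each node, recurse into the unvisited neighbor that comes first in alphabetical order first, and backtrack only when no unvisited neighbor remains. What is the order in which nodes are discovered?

Visit A
A → F
F → C
C → B
B → D
D → G
D → M
M → P
P → K
C → L
L → J
J → N
C → O
O → I
F → E
A → H

A -> F -> C -> B -> D -> G -> M -> P -> K -> L -> J -> N -> O -> I -> E -> H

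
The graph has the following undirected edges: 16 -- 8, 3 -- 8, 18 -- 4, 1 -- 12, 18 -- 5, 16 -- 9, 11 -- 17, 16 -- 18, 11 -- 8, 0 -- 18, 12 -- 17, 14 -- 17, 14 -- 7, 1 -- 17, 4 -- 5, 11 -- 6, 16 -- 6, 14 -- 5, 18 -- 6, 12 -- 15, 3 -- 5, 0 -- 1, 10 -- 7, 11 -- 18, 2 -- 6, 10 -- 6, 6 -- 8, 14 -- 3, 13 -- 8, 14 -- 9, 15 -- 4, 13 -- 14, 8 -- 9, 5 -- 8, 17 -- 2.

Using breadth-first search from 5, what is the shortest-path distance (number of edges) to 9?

2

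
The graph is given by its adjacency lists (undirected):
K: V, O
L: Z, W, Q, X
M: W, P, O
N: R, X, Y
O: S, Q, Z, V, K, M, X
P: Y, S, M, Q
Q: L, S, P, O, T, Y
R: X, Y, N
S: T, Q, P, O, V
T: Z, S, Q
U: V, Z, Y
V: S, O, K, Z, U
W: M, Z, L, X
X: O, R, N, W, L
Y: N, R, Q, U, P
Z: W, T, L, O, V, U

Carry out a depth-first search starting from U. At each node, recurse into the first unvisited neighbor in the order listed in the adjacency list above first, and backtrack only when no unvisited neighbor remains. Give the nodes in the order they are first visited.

Visit U
U → V
V → S
S → T
T → Z
Z → W
W → M
M → P
P → Y
Y → N
N → R
R → X
X → O
O → Q
Q → L
O → K

U -> V -> S -> T -> Z -> W -> M -> P -> Y -> N -> R -> X -> O -> Q -> L -> K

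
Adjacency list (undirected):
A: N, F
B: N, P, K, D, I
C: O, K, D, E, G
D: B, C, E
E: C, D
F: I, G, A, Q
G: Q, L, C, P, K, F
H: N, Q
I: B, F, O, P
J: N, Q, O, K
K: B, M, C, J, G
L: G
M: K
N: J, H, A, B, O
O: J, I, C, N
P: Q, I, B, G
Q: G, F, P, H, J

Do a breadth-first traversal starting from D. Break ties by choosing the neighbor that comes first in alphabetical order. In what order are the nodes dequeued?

D → B → C → E → I → K → N → P → G → O → F → J → M → A → H → Q → L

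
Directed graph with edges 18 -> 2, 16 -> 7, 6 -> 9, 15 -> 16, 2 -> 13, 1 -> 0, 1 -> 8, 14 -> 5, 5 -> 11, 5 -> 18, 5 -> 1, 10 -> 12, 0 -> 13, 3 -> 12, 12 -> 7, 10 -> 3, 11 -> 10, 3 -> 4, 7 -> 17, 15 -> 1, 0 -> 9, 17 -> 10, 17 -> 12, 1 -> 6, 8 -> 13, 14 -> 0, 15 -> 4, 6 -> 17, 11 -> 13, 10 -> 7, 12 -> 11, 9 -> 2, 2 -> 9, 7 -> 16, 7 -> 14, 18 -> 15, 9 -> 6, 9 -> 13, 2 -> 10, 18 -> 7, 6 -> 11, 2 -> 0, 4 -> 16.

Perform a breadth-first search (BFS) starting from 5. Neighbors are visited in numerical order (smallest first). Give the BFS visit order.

5, 1, 11, 18, 0, 6, 8, 10, 13, 2, 7, 15, 9, 17, 3, 12, 14, 16, 4

Visit 5; enqueue 1, 11, 18 → queue [1, 11, 18]
Visit 1; enqueue 0, 6, 8 → queue [11, 18, 0, 6, 8]
Visit 11; enqueue 10, 13 → queue [18, 0, 6, 8, 10, 13]
Visit 18; enqueue 2, 7, 15 → queue [0, 6, 8, 10, 13, 2, 7, 15]
Visit 0; enqueue 9 → queue [6, 8, 10, 13, 2, 7, 15, 9]
Visit 6; enqueue 17 → queue [8, 10, 13, 2, 7, 15, 9, 17]
Visit 8 → queue [10, 13, 2, 7, 15, 9, 17]
Visit 10; enqueue 3, 12 → queue [13, 2, 7, 15, 9, 17, 3, 12]
Visit 13 → queue [2, 7, 15, 9, 17, 3, 12]
Visit 2 → queue [7, 15, 9, 17, 3, 12]
Visit 7; enqueue 14, 16 → queue [15, 9, 17, 3, 12, 14, 16]
Visit 15; enqueue 4 → queue [9, 17, 3, 12, 14, 16, 4]
Visit 9 → queue [17, 3, 12, 14, 16, 4]
Visit 17 → queue [3, 12, 14, 16, 4]
Visit 3 → queue [12, 14, 16, 4]
Visit 12 → queue [14, 16, 4]
Visit 14 → queue [16, 4]
Visit 16 → queue [4]
Visit 4 → queue []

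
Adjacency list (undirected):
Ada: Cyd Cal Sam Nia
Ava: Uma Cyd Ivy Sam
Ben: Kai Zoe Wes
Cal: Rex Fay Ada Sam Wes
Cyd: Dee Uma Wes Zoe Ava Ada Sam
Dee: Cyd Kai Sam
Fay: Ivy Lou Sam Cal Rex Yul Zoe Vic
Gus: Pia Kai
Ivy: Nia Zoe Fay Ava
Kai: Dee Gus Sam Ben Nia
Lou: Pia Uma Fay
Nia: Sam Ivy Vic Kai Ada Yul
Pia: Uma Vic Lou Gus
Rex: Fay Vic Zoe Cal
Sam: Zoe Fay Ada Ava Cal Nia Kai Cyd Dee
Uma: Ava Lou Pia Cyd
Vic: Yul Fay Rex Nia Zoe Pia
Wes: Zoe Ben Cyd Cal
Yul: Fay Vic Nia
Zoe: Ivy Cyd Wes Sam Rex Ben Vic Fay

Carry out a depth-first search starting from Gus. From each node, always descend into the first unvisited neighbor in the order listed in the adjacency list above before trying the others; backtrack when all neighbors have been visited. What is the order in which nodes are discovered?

Gus -> Pia -> Uma -> Ava -> Cyd -> Dee -> Kai -> Sam -> Zoe -> Ivy -> Nia -> Vic -> Yul -> Fay -> Lou -> Cal -> Rex -> Ada -> Wes -> Ben

Visit Gus
Gus → Pia
Pia → Uma
Uma → Ava
Ava → Cyd
Cyd → Dee
Dee → Kai
Kai → Sam
Sam → Zoe
Zoe → Ivy
Ivy → Nia
Nia → Vic
Vic → Yul
Yul → Fay
Fay → Lou
Fay → Cal
Cal → Rex
Cal → Ada
Cal → Wes
Wes → Ben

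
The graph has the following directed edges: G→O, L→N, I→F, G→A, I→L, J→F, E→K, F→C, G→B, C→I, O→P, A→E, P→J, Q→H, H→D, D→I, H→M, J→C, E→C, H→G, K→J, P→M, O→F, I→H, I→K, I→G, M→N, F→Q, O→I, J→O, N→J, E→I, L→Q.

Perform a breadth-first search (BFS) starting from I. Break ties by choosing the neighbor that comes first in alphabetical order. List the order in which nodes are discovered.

I -> F -> G -> H -> K -> L -> C -> Q -> A -> B -> O -> D -> M -> J -> N -> E -> P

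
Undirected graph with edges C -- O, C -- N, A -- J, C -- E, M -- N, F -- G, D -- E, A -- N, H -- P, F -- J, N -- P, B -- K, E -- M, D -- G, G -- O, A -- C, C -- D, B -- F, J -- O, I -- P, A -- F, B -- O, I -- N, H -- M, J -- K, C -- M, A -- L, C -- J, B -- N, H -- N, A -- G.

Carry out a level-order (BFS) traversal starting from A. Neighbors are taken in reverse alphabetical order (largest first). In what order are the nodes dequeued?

A, N, L, J, G, F, C, P, M, I, H, B, O, K, D, E

Visit A; enqueue N, L, J, G, F, C → queue [N, L, J, G, F, C]
Visit N; enqueue P, M, I, H, B → queue [L, J, G, F, C, P, M, I, H, B]
Visit L → queue [J, G, F, C, P, M, I, H, B]
Visit J; enqueue O, K → queue [G, F, C, P, M, I, H, B, O, K]
Visit G; enqueue D → queue [F, C, P, M, I, H, B, O, K, D]
Visit F → queue [C, P, M, I, H, B, O, K, D]
Visit C; enqueue E → queue [P, M, I, H, B, O, K, D, E]
Visit P → queue [M, I, H, B, O, K, D, E]
Visit M → queue [I, H, B, O, K, D, E]
Visit I → queue [H, B, O, K, D, E]
Visit H → queue [B, O, K, D, E]
Visit B → queue [O, K, D, E]
Visit O → queue [K, D, E]
Visit K → queue [D, E]
Visit D → queue [E]
Visit E → queue []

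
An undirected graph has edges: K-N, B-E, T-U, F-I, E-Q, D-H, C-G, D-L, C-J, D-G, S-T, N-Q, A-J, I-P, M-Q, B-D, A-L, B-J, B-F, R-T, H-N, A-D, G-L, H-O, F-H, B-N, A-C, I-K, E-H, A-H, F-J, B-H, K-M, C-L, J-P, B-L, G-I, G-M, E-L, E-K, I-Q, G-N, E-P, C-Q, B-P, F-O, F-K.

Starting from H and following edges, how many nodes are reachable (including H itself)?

BFS from H visits: H, A, B, D, E, F, N, O, C, J, L, P, G, K, Q, I, M
Reachable nodes: 17 of 21 total.

17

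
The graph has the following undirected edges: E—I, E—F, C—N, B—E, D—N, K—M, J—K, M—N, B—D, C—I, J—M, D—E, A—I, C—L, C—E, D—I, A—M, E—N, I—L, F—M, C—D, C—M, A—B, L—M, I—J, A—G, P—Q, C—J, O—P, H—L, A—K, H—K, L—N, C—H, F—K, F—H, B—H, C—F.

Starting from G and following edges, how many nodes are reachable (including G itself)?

14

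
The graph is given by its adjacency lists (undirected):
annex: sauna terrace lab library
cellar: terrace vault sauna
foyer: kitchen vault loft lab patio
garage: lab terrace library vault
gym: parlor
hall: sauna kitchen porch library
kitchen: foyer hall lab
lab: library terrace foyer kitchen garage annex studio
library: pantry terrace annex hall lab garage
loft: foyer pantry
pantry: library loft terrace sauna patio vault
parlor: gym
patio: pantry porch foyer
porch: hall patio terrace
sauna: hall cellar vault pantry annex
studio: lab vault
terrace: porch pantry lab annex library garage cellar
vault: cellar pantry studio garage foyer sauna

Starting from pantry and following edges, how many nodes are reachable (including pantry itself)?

16

BFS from pantry visits: pantry, library, loft, terrace, sauna, patio, vault, annex, hall, lab, garage, foyer, porch, cellar, studio, kitchen
Reachable nodes: 16 of 18 total.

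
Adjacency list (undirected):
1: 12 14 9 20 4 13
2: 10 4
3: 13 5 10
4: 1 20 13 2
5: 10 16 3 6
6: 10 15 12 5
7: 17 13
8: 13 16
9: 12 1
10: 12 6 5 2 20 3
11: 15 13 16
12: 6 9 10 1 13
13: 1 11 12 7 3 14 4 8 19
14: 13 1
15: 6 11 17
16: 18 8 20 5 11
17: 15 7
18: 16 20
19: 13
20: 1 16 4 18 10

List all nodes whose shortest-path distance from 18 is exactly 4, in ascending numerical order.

7, 17, 19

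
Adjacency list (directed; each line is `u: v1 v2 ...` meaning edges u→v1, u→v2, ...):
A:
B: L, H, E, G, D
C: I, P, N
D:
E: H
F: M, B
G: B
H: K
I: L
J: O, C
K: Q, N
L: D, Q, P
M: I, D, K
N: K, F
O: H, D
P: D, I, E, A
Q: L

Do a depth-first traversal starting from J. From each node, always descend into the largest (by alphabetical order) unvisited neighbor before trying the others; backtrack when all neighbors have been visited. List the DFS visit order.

J -> O -> H -> K -> Q -> L -> P -> I -> E -> D -> A -> N -> F -> M -> B -> G -> C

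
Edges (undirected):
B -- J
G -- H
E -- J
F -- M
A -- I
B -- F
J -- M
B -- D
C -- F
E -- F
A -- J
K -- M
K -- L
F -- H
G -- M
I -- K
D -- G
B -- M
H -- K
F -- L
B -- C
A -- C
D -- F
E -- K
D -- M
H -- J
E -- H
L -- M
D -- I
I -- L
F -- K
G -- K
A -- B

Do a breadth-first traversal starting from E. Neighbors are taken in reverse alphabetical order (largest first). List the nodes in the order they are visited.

Visit E; enqueue K, J, H, F → queue [K, J, H, F]
Visit K; enqueue M, L, I, G → queue [J, H, F, M, L, I, G]
Visit J; enqueue B, A → queue [H, F, M, L, I, G, B, A]
Visit H → queue [F, M, L, I, G, B, A]
Visit F; enqueue D, C → queue [M, L, I, G, B, A, D, C]
Visit M → queue [L, I, G, B, A, D, C]
Visit L → queue [I, G, B, A, D, C]
Visit I → queue [G, B, A, D, C]
Visit G → queue [B, A, D, C]
Visit B → queue [A, D, C]
Visit A → queue [D, C]
Visit D → queue [C]
Visit C → queue []

E K J H F M L I G B A D C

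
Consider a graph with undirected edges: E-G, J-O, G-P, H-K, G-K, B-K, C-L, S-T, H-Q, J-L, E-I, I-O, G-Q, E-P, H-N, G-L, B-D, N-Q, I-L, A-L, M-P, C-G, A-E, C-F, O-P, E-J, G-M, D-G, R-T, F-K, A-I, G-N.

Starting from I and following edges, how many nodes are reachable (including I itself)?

17

BFS from I visits: I, A, E, L, O, G, J, P, C, D, K, M, N, Q, F, B, H
Reachable nodes: 17 of 20 total.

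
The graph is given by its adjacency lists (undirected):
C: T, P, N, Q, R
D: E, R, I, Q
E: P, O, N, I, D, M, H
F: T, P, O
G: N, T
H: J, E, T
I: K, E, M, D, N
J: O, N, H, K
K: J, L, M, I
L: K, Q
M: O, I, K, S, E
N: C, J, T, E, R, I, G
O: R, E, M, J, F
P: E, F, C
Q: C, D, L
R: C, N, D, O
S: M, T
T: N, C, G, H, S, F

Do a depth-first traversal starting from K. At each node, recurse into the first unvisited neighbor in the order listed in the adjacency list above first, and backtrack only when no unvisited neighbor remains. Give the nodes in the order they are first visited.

K → J → O → R → C → T → N → E → P → F → I → M → S → D → Q → L → H → G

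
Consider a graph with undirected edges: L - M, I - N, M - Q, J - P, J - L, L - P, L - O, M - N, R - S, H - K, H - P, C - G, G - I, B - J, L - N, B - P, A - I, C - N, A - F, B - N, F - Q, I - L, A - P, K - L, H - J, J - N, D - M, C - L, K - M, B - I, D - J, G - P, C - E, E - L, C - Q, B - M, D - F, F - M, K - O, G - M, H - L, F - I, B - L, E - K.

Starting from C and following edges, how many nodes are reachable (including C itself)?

17

BFS from C visits: C, E, G, L, N, Q, K, I, M, P, B, H, J, O, F, A, D
Reachable nodes: 17 of 19 total.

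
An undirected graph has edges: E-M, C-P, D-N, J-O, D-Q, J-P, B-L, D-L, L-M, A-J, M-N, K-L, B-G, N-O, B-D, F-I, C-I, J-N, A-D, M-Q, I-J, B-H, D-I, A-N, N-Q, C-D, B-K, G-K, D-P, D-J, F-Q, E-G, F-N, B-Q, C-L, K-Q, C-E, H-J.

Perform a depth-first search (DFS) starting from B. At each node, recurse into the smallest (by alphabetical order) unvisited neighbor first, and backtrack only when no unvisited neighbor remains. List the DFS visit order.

B, D, A, J, H, I, C, E, G, K, L, M, N, F, Q, O, P

Visit B
B → D
D → A
A → J
J → H
J → I
I → C
C → E
E → G
G → K
K → L
L → M
M → N
N → F
F → Q
N → O
C → P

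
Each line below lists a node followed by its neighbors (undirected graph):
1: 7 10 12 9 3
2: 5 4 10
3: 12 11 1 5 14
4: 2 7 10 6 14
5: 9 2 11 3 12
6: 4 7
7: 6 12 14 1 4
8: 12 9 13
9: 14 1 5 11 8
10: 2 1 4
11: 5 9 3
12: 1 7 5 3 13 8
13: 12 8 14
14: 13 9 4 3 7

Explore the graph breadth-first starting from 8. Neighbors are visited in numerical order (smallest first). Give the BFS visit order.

8 → 9 → 12 → 13 → 1 → 5 → 11 → 14 → 3 → 7 → 10 → 2 → 4 → 6

Visit 8; enqueue 9, 12, 13 → queue [9, 12, 13]
Visit 9; enqueue 1, 5, 11, 14 → queue [12, 13, 1, 5, 11, 14]
Visit 12; enqueue 3, 7 → queue [13, 1, 5, 11, 14, 3, 7]
Visit 13 → queue [1, 5, 11, 14, 3, 7]
Visit 1; enqueue 10 → queue [5, 11, 14, 3, 7, 10]
Visit 5; enqueue 2 → queue [11, 14, 3, 7, 10, 2]
Visit 11 → queue [14, 3, 7, 10, 2]
Visit 14; enqueue 4 → queue [3, 7, 10, 2, 4]
Visit 3 → queue [7, 10, 2, 4]
Visit 7; enqueue 6 → queue [10, 2, 4, 6]
Visit 10 → queue [2, 4, 6]
Visit 2 → queue [4, 6]
Visit 4 → queue [6]
Visit 6 → queue []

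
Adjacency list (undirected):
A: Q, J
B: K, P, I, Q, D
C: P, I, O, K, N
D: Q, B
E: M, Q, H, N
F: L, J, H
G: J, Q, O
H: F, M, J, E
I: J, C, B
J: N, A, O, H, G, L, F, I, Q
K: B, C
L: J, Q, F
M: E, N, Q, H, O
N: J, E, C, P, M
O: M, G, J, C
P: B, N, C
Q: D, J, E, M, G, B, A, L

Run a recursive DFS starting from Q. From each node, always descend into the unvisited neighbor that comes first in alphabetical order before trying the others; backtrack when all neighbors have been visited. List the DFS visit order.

Q A J F H E M N C I B D K P O G L

Visit Q
Q → A
A → J
J → F
F → H
H → E
E → M
M → N
N → C
C → I
I → B
B → D
B → K
B → P
C → O
O → G
F → L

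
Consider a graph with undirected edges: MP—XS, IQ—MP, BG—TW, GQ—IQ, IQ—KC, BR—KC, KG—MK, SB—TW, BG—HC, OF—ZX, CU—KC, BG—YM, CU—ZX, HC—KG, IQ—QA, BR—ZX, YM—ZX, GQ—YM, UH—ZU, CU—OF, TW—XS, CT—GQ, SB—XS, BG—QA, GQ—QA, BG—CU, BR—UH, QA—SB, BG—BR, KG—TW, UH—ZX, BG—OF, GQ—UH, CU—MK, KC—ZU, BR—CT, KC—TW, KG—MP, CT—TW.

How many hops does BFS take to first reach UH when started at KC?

Level 0: KC
Level 1: BR, CU, IQ, TW, ZU
Level 2: BG, CT, GQ, KG, MK, MP, OF, QA, SB, UH, XS, ZX
Level 3: HC, YM
UH first appears at level 2.

2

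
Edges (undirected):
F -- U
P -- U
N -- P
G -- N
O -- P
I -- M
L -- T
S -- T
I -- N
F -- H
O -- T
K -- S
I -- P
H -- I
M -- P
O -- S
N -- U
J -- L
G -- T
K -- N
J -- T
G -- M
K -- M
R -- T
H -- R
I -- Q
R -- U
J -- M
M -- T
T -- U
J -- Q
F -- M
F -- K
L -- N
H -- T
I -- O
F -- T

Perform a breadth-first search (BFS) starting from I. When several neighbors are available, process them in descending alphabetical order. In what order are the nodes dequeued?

I -> Q -> P -> O -> N -> M -> H -> J -> U -> T -> S -> L -> K -> G -> F -> R

Visit I; enqueue Q, P, O, N, M, H → queue [Q, P, O, N, M, H]
Visit Q; enqueue J → queue [P, O, N, M, H, J]
Visit P; enqueue U → queue [O, N, M, H, J, U]
Visit O; enqueue T, S → queue [N, M, H, J, U, T, S]
Visit N; enqueue L, K, G → queue [M, H, J, U, T, S, L, K, G]
Visit M; enqueue F → queue [H, J, U, T, S, L, K, G, F]
Visit H; enqueue R → queue [J, U, T, S, L, K, G, F, R]
Visit J → queue [U, T, S, L, K, G, F, R]
Visit U → queue [T, S, L, K, G, F, R]
Visit T → queue [S, L, K, G, F, R]
Visit S → queue [L, K, G, F, R]
Visit L → queue [K, G, F, R]
Visit K → queue [G, F, R]
Visit G → queue [F, R]
Visit F → queue [R]
Visit R → queue []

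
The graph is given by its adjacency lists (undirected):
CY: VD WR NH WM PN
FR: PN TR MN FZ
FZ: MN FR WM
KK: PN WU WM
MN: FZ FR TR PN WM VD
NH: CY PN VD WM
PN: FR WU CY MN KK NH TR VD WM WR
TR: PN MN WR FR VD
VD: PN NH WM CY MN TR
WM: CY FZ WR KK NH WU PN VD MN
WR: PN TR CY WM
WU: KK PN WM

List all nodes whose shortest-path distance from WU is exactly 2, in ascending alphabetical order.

CY, FR, FZ, MN, NH, TR, VD, WR

Level 0: WU
Level 1: KK, PN, WM
Level 2: CY, FR, FZ, MN, NH, TR, VD, WR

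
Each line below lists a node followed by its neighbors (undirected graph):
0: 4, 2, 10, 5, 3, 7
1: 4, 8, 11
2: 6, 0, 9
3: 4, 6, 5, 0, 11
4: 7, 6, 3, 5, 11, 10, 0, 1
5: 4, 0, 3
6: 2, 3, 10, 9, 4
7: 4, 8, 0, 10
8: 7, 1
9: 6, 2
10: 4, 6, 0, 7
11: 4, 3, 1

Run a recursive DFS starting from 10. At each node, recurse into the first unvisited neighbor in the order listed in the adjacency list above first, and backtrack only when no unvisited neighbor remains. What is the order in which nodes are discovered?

10, 4, 7, 8, 1, 11, 3, 6, 2, 0, 5, 9

Visit 10
10 → 4
4 → 7
7 → 8
8 → 1
1 → 11
11 → 3
3 → 6
6 → 2
2 → 0
0 → 5
2 → 9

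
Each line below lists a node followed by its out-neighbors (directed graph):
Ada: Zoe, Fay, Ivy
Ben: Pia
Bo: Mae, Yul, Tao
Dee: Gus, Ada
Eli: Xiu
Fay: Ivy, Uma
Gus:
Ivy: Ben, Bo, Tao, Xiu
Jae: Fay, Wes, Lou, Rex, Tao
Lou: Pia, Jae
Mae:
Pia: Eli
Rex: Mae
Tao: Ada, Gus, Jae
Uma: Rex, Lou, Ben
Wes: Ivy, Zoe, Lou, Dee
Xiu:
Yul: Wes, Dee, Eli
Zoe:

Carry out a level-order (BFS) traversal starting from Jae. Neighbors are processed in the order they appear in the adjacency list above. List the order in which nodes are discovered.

Visit Jae; enqueue Fay, Wes, Lou, Rex, Tao → queue [Fay, Wes, Lou, Rex, Tao]
Visit Fay; enqueue Ivy, Uma → queue [Wes, Lou, Rex, Tao, Ivy, Uma]
Visit Wes; enqueue Zoe, Dee → queue [Lou, Rex, Tao, Ivy, Uma, Zoe, Dee]
Visit Lou; enqueue Pia → queue [Rex, Tao, Ivy, Uma, Zoe, Dee, Pia]
Visit Rex; enqueue Mae → queue [Tao, Ivy, Uma, Zoe, Dee, Pia, Mae]
Visit Tao; enqueue Ada, Gus → queue [Ivy, Uma, Zoe, Dee, Pia, Mae, Ada, Gus]
Visit Ivy; enqueue Ben, Bo, Xiu → queue [Uma, Zoe, Dee, Pia, Mae, Ada, Gus, Ben, Bo, Xiu]
Visit Uma → queue [Zoe, Dee, Pia, Mae, Ada, Gus, Ben, Bo, Xiu]
Visit Zoe → queue [Dee, Pia, Mae, Ada, Gus, Ben, Bo, Xiu]
Visit Dee → queue [Pia, Mae, Ada, Gus, Ben, Bo, Xiu]
Visit Pia; enqueue Eli → queue [Mae, Ada, Gus, Ben, Bo, Xiu, Eli]
Visit Mae → queue [Ada, Gus, Ben, Bo, Xiu, Eli]
Visit Ada → queue [Gus, Ben, Bo, Xiu, Eli]
Visit Gus → queue [Ben, Bo, Xiu, Eli]
Visit Ben → queue [Bo, Xiu, Eli]
Visit Bo; enqueue Yul → queue [Xiu, Eli, Yul]
Visit Xiu → queue [Eli, Yul]
Visit Eli → queue [Yul]
Visit Yul → queue []

Jae Fay Wes Lou Rex Tao Ivy Uma Zoe Dee Pia Mae Ada Gus Ben Bo Xiu Eli Yul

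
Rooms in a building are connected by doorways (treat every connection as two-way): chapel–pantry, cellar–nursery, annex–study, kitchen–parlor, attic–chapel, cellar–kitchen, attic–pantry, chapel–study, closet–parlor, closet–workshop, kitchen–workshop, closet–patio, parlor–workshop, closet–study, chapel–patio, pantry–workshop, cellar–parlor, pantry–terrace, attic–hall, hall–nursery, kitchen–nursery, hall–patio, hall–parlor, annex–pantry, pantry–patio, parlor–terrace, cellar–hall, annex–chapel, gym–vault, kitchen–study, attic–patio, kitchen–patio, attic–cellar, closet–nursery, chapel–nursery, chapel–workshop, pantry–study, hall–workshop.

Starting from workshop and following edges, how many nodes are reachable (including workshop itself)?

BFS from workshop visits: workshop, parlor, pantry, kitchen, hall, closet, chapel, terrace, cellar, study, patio, attic, annex, nursery
Reachable nodes: 14 of 16 total.

14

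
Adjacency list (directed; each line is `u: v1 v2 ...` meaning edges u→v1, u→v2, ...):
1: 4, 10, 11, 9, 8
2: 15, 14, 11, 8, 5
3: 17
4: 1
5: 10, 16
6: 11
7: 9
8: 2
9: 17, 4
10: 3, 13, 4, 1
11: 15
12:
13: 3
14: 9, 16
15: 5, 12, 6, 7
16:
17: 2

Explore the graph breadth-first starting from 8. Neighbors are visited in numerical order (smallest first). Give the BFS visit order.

8, 2, 5, 11, 14, 15, 10, 16, 9, 6, 7, 12, 1, 3, 4, 13, 17

Visit 8; enqueue 2 → queue [2]
Visit 2; enqueue 5, 11, 14, 15 → queue [5, 11, 14, 15]
Visit 5; enqueue 10, 16 → queue [11, 14, 15, 10, 16]
Visit 11 → queue [14, 15, 10, 16]
Visit 14; enqueue 9 → queue [15, 10, 16, 9]
Visit 15; enqueue 6, 7, 12 → queue [10, 16, 9, 6, 7, 12]
Visit 10; enqueue 1, 3, 4, 13 → queue [16, 9, 6, 7, 12, 1, 3, 4, 13]
Visit 16 → queue [9, 6, 7, 12, 1, 3, 4, 13]
Visit 9; enqueue 17 → queue [6, 7, 12, 1, 3, 4, 13, 17]
Visit 6 → queue [7, 12, 1, 3, 4, 13, 17]
Visit 7 → queue [12, 1, 3, 4, 13, 17]
Visit 12 → queue [1, 3, 4, 13, 17]
Visit 1 → queue [3, 4, 13, 17]
Visit 3 → queue [4, 13, 17]
Visit 4 → queue [13, 17]
Visit 13 → queue [17]
Visit 17 → queue []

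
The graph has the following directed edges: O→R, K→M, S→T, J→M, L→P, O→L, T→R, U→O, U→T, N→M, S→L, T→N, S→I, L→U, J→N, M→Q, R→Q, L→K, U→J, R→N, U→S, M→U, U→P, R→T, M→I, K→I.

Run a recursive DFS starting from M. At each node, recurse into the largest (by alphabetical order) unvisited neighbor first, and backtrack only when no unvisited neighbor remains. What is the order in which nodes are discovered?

M, U, T, R, Q, N, S, L, P, K, I, O, J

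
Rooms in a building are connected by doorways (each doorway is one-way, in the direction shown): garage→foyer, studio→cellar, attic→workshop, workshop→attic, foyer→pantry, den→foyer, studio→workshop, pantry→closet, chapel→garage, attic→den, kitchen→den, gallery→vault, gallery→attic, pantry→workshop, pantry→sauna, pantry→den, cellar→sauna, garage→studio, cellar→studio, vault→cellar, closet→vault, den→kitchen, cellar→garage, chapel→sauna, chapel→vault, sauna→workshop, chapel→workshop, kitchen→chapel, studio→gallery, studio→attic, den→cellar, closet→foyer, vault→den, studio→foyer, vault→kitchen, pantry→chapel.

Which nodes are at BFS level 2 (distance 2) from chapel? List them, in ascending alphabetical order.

attic, cellar, den, foyer, kitchen, studio

Level 0: chapel
Level 1: garage, sauna, vault, workshop
Level 2: attic, cellar, den, foyer, kitchen, studio
Level 3: gallery, pantry
Level 4: closet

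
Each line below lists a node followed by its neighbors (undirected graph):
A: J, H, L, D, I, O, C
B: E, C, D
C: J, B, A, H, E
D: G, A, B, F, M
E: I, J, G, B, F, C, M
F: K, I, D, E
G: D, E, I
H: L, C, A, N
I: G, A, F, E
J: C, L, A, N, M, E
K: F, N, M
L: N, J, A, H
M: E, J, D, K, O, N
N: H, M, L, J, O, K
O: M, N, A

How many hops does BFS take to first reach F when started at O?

3

Level 0: O
Level 1: A, M, N
Level 2: C, D, E, H, I, J, K, L
Level 3: B, F, G
F first appears at level 3.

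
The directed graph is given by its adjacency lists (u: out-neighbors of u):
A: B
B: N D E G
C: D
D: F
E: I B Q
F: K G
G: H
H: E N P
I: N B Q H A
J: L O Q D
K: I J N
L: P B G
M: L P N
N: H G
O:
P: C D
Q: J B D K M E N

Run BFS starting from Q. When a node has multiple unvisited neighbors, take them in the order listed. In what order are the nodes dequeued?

Visit Q; enqueue J, B, D, K, M, E, N → queue [J, B, D, K, M, E, N]
Visit J; enqueue L, O → queue [B, D, K, M, E, N, L, O]
Visit B; enqueue G → queue [D, K, M, E, N, L, O, G]
Visit D; enqueue F → queue [K, M, E, N, L, O, G, F]
Visit K; enqueue I → queue [M, E, N, L, O, G, F, I]
Visit M; enqueue P → queue [E, N, L, O, G, F, I, P]
Visit E → queue [N, L, O, G, F, I, P]
Visit N; enqueue H → queue [L, O, G, F, I, P, H]
Visit L → queue [O, G, F, I, P, H]
Visit O → queue [G, F, I, P, H]
Visit G → queue [F, I, P, H]
Visit F → queue [I, P, H]
Visit I; enqueue A → queue [P, H, A]
Visit P; enqueue C → queue [H, A, C]
Visit H → queue [A, C]
Visit A → queue [C]
Visit C → queue []

Q, J, B, D, K, M, E, N, L, O, G, F, I, P, H, A, C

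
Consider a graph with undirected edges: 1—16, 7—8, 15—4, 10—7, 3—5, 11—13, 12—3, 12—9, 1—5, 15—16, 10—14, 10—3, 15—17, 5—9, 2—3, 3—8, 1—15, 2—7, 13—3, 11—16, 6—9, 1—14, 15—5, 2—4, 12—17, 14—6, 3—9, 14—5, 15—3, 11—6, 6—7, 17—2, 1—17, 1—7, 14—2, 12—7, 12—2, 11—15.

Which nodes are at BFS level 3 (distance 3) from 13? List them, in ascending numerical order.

1, 4, 7, 14, 17

Level 0: 13
Level 1: 3, 11
Level 2: 2, 5, 6, 8, 9, 10, 12, 15, 16
Level 3: 1, 4, 7, 14, 17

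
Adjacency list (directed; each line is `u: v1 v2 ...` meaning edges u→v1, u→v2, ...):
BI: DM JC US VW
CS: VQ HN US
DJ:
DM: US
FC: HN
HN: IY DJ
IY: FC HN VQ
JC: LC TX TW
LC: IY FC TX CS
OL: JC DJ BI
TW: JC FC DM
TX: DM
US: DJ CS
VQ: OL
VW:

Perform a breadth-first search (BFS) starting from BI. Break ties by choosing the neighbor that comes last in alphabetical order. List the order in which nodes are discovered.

BI, VW, US, JC, DM, DJ, CS, TX, TW, LC, VQ, HN, FC, IY, OL

Visit BI; enqueue VW, US, JC, DM → queue [VW, US, JC, DM]
Visit VW → queue [US, JC, DM]
Visit US; enqueue DJ, CS → queue [JC, DM, DJ, CS]
Visit JC; enqueue TX, TW, LC → queue [DM, DJ, CS, TX, TW, LC]
Visit DM → queue [DJ, CS, TX, TW, LC]
Visit DJ → queue [CS, TX, TW, LC]
Visit CS; enqueue VQ, HN → queue [TX, TW, LC, VQ, HN]
Visit TX → queue [TW, LC, VQ, HN]
Visit TW; enqueue FC → queue [LC, VQ, HN, FC]
Visit LC; enqueue IY → queue [VQ, HN, FC, IY]
Visit VQ; enqueue OL → queue [HN, FC, IY, OL]
Visit HN → queue [FC, IY, OL]
Visit FC → queue [IY, OL]
Visit IY → queue [OL]
Visit OL → queue []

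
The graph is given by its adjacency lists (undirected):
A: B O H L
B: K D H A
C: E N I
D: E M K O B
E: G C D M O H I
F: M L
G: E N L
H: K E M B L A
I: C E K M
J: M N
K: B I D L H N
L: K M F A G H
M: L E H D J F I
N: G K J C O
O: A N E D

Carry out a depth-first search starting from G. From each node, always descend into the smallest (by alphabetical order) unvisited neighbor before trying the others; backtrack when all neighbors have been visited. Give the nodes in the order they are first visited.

Visit G
G → E
E → C
C → I
I → K
K → B
B → A
A → H
H → L
L → F
F → M
M → D
D → O
O → N
N → J

G, E, C, I, K, B, A, H, L, F, M, D, O, N, J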